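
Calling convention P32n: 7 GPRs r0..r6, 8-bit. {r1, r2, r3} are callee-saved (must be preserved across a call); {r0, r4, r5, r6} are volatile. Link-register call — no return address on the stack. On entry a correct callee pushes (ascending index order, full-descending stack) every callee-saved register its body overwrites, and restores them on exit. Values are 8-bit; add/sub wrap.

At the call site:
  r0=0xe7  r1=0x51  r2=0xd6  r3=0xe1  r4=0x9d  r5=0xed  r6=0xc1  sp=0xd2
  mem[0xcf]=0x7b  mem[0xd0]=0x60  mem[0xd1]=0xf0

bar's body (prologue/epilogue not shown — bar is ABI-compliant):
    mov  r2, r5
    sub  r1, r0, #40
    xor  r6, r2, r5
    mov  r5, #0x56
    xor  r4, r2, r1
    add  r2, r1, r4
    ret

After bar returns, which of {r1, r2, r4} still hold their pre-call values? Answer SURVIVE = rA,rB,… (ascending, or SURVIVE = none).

SURVIVE = r1,r2

prologue: push r1 → mem[0xd1]=0x51, sp=0xd1
prologue: push r2 → mem[0xd0]=0xd6, sp=0xd0
body[0] mov  r2, r5 → r2=0xed
body[1] sub  r1, r0, #40 → r1=0xbf
body[2] xor  r6, r2, r5 → r6=0x00
body[3] mov  r5, #0x56 → r5=0x56
body[4] xor  r4, r2, r1 → r4=0x52
body[5] add  r2, r1, r4 → r2=0x11
epilogue: pop r2=0xd6, sp=0xd1
epilogue: pop r1=0x51, sp=0xd2
r1: callee-saved, written=True
r2: callee-saved, written=True
r4: caller-saved, written=True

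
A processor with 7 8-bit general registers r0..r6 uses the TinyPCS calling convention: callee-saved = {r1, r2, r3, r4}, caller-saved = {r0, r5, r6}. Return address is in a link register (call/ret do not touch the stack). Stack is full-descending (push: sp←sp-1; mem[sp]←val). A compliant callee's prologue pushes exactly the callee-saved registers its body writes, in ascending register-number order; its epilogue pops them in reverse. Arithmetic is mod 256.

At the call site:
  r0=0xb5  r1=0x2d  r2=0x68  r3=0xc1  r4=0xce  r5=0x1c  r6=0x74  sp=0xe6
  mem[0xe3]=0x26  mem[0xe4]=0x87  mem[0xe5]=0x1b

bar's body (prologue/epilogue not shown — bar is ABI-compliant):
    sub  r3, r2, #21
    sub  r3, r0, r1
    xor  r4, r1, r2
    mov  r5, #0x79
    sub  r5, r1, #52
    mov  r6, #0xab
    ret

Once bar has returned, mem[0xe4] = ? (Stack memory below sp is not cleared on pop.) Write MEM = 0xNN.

MEM = 0xce

prologue: push r3 -> mem[0xe5]=0xc1, sp=0xe5
prologue: push r4 -> mem[0xe4]=0xce, sp=0xe4
body[0] sub  r3, r2, #21 -> r3=0x53
body[1] sub  r3, r0, r1 -> r3=0x88
body[2] xor  r4, r1, r2 -> r4=0x45
body[3] mov  r5, #0x79 -> r5=0x79
body[4] sub  r5, r1, #52 -> r5=0xf9
body[5] mov  r6, #0xab -> r6=0xab
epilogue: pop r4=0xce, sp=0xe5
epilogue: pop r3=0xc1, sp=0xe6
prologue pushed ['r3', 'r4'] at ['0xe5', '0xe4']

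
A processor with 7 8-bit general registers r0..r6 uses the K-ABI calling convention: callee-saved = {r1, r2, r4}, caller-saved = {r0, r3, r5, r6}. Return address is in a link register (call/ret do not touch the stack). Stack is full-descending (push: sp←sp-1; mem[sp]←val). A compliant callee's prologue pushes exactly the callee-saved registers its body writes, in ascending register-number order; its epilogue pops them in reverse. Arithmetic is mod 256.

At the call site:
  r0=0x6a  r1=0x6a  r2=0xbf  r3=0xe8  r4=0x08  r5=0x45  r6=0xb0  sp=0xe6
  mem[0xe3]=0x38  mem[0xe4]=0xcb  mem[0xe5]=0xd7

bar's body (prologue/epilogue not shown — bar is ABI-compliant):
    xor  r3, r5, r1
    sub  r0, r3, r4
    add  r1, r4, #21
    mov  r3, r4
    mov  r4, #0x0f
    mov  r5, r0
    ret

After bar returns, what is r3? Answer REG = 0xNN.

prologue: push r1 -> mem[0xe5]=0x6a, sp=0xe5
prologue: push r4 -> mem[0xe4]=0x08, sp=0xe4
body[0] xor  r3, r5, r1 -> r3=0x2f
body[1] sub  r0, r3, r4 -> r0=0x27
body[2] add  r1, r4, #21 -> r1=0x1d
body[3] mov  r3, r4 -> r3=0x08
body[4] mov  r4, #0x0f -> r4=0x0f
body[5] mov  r5, r0 -> r5=0x27
epilogue: pop r4=0x08, sp=0xe5
epilogue: pop r1=0x6a, sp=0xe6
r3 is caller-saved -> body value

REG = 0x08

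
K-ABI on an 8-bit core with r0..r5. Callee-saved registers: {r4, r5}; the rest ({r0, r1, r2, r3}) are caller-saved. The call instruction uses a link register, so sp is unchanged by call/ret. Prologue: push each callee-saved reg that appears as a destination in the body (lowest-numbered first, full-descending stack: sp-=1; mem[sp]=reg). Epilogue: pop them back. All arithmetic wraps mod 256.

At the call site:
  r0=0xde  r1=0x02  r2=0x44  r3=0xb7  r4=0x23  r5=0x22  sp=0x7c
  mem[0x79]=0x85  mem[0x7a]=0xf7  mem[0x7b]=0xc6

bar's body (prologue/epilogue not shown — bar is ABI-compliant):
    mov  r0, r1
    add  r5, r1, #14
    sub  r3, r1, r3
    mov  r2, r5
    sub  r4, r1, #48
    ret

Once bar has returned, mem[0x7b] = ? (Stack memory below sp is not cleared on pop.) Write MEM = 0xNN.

MEM = 0x23

prologue: push r4 → mem[0x7b]=0x23, sp=0x7b
prologue: push r5 → mem[0x7a]=0x22, sp=0x7a
body[0] mov  r0, r1 → r0=0x02
body[1] add  r5, r1, #14 → r5=0x10
body[2] sub  r3, r1, r3 → r3=0x4b
body[3] mov  r2, r5 → r2=0x10
body[4] sub  r4, r1, #48 → r4=0xd2
epilogue: pop r5=0x22, sp=0x7b
epilogue: pop r4=0x23, sp=0x7c
prologue pushed ['r4', 'r5'] at ['0x7b', '0x7a']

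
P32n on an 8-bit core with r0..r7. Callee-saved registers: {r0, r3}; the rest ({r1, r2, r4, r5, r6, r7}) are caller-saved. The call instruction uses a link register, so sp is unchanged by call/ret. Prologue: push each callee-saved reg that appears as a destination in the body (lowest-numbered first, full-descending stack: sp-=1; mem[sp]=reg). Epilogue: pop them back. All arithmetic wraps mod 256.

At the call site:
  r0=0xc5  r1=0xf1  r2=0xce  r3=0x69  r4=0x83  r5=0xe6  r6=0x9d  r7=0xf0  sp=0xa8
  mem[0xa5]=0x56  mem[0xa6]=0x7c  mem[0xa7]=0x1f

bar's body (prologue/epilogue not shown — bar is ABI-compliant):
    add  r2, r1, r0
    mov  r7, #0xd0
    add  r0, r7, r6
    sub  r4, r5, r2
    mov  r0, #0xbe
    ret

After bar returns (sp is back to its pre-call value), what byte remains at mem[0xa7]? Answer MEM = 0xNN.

MEM = 0xc5

prologue: push r0 → mem[0xa7]=0xc5, sp=0xa7
body[0] add  r2, r1, r0 → r2=0xb6
body[1] mov  r7, #0xd0 → r7=0xd0
body[2] add  r0, r7, r6 → r0=0x6d
body[3] sub  r4, r5, r2 → r4=0x30
body[4] mov  r0, #0xbe → r0=0xbe
epilogue: pop r0=0xc5, sp=0xa8
prologue pushed ['r0'] at ['0xa7']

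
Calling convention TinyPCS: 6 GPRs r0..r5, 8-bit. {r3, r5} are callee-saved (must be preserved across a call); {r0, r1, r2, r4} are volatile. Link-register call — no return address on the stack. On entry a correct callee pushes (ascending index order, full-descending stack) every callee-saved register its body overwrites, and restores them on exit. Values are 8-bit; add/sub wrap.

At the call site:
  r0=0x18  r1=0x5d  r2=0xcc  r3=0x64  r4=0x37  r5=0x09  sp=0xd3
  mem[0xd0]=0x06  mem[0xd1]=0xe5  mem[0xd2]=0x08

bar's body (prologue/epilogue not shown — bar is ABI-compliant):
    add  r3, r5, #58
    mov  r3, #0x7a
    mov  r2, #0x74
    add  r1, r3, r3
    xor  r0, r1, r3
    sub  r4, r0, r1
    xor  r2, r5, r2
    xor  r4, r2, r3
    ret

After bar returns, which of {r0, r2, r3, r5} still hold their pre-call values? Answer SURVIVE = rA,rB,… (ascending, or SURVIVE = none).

prologue: push r3 → mem[0xd2]=0x64, sp=0xd2
body[0] add  r3, r5, #58 → r3=0x43
body[1] mov  r3, #0x7a → r3=0x7a
body[2] mov  r2, #0x74 → r2=0x74
body[3] add  r1, r3, r3 → r1=0xf4
body[4] xor  r0, r1, r3 → r0=0x8e
body[5] sub  r4, r0, r1 → r4=0x9a
body[6] xor  r2, r5, r2 → r2=0x7d
body[7] xor  r4, r2, r3 → r4=0x07
epilogue: pop r3=0x64, sp=0xd3
r0: caller-saved, written=True
r2: caller-saved, written=True
r3: callee-saved, written=True
r5: callee-saved, written=False

SURVIVE = r3,r5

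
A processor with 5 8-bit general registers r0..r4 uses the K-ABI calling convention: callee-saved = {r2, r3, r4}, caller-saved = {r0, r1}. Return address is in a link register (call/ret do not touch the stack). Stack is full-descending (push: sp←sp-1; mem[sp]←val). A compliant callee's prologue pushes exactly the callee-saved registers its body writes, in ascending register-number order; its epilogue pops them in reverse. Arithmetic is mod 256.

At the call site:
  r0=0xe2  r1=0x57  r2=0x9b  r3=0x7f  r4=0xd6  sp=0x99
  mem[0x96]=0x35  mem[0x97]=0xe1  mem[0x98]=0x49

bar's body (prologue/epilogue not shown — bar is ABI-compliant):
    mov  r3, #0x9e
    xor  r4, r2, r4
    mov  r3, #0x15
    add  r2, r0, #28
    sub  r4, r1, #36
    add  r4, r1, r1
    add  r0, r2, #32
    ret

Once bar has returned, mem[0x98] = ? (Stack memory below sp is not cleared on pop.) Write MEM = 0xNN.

MEM = 0x9b

prologue: push r2 -> mem[0x98]=0x9b, sp=0x98
prologue: push r3 -> mem[0x97]=0x7f, sp=0x97
prologue: push r4 -> mem[0x96]=0xd6, sp=0x96
body[0] mov  r3, #0x9e -> r3=0x9e
body[1] xor  r4, r2, r4 -> r4=0x4d
body[2] mov  r3, #0x15 -> r3=0x15
body[3] add  r2, r0, #28 -> r2=0xfe
body[4] sub  r4, r1, #36 -> r4=0x33
body[5] add  r4, r1, r1 -> r4=0xae
body[6] add  r0, r2, #32 -> r0=0x1e
epilogue: pop r4=0xd6, sp=0x97
epilogue: pop r3=0x7f, sp=0x98
epilogue: pop r2=0x9b, sp=0x99
prologue pushed ['r2', 'r3', 'r4'] at ['0x98', '0x97', '0x96']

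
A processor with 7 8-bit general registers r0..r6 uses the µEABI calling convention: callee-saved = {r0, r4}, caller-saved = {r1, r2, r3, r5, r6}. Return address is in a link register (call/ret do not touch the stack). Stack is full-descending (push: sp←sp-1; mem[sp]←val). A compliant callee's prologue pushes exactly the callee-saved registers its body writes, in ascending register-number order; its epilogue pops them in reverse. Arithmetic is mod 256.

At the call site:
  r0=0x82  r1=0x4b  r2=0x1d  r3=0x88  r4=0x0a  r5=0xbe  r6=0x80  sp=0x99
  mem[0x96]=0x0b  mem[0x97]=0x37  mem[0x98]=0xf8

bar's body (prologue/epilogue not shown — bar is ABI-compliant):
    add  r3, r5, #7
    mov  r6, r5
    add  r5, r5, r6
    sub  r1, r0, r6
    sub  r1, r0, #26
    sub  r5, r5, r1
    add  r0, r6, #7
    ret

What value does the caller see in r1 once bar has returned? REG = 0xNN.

REG = 0x68

prologue: push r0 → mem[0x98]=0x82, sp=0x98
body[0] add  r3, r5, #7 → r3=0xc5
body[1] mov  r6, r5 → r6=0xbe
body[2] add  r5, r5, r6 → r5=0x7c
body[3] sub  r1, r0, r6 → r1=0xc4
body[4] sub  r1, r0, #26 → r1=0x68
body[5] sub  r5, r5, r1 → r5=0x14
body[6] add  r0, r6, #7 → r0=0xc5
epilogue: pop r0=0x82, sp=0x99
r1 is caller-saved → body value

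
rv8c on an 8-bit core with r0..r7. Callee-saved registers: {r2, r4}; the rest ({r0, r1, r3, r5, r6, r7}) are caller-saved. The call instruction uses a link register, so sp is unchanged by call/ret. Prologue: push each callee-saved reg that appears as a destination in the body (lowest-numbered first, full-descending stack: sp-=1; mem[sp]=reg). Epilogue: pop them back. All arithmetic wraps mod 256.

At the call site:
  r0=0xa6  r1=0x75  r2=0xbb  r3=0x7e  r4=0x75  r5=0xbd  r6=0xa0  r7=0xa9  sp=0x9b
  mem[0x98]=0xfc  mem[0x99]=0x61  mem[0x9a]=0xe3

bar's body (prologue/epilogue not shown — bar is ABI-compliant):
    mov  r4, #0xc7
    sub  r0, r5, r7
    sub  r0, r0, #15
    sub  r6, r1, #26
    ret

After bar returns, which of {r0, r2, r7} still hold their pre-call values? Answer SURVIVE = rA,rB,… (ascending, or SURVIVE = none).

SURVIVE = r2,r7

prologue: push r4 -> mem[0x9a]=0x75, sp=0x9a
body[0] mov  r4, #0xc7 -> r4=0xc7
body[1] sub  r0, r5, r7 -> r0=0x14
body[2] sub  r0, r0, #15 -> r0=0x05
body[3] sub  r6, r1, #26 -> r6=0x5b
epilogue: pop r4=0x75, sp=0x9b
r0: caller-saved, written=True
r2: callee-saved, written=False
r7: caller-saved, written=False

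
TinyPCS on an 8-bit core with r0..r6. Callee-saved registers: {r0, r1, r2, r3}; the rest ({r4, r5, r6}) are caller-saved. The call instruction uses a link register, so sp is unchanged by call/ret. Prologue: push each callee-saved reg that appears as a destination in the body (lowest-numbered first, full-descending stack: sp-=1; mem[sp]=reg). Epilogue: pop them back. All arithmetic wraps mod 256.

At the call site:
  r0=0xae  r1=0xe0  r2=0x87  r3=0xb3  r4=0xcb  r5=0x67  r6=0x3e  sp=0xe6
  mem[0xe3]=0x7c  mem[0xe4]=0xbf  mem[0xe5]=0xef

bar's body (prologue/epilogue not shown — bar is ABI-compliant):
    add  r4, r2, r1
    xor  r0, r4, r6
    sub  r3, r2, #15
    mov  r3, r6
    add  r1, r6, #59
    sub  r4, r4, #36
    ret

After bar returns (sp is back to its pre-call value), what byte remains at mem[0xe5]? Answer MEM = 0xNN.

prologue: push r0 → mem[0xe5]=0xae, sp=0xe5
prologue: push r1 → mem[0xe4]=0xe0, sp=0xe4
prologue: push r3 → mem[0xe3]=0xb3, sp=0xe3
body[0] add  r4, r2, r1 → r4=0x67
body[1] xor  r0, r4, r6 → r0=0x59
body[2] sub  r3, r2, #15 → r3=0x78
body[3] mov  r3, r6 → r3=0x3e
body[4] add  r1, r6, #59 → r1=0x79
body[5] sub  r4, r4, #36 → r4=0x43
epilogue: pop r3=0xb3, sp=0xe4
epilogue: pop r1=0xe0, sp=0xe5
epilogue: pop r0=0xae, sp=0xe6
prologue pushed ['r0', 'r1', 'r3'] at ['0xe5', '0xe4', '0xe3']

MEM = 0xae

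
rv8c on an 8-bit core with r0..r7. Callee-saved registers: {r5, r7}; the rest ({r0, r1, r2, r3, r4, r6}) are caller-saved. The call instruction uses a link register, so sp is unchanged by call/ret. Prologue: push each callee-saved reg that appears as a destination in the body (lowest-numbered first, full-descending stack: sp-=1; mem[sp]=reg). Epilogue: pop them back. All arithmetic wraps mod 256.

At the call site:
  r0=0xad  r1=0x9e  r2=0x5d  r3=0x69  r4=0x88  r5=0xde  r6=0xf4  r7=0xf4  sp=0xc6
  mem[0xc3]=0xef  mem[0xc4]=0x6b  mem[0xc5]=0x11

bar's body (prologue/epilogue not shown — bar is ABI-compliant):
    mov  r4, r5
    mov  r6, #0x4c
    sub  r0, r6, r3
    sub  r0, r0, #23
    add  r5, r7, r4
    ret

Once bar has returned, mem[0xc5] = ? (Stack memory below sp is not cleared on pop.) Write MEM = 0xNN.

prologue: push r5 -> mem[0xc5]=0xde, sp=0xc5
body[0] mov  r4, r5 -> r4=0xde
body[1] mov  r6, #0x4c -> r6=0x4c
body[2] sub  r0, r6, r3 -> r0=0xe3
body[3] sub  r0, r0, #23 -> r0=0xcc
body[4] add  r5, r7, r4 -> r5=0xd2
epilogue: pop r5=0xde, sp=0xc6
prologue pushed ['r5'] at ['0xc5']

MEM = 0xde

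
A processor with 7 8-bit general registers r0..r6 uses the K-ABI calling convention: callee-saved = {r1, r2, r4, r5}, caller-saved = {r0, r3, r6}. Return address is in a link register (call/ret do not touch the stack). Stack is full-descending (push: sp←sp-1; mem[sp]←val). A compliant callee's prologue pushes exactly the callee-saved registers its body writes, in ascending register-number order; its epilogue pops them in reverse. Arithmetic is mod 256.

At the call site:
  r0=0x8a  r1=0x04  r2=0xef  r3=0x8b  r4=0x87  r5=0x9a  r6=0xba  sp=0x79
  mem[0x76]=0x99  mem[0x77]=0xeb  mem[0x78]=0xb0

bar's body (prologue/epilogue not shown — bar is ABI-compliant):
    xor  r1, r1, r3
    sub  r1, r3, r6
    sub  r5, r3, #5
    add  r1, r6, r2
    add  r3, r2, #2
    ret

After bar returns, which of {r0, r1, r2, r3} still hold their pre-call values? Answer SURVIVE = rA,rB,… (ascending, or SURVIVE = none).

SURVIVE = r0,r1,r2

prologue: push r1 -> mem[0x78]=0x04, sp=0x78
prologue: push r5 -> mem[0x77]=0x9a, sp=0x77
body[0] xor  r1, r1, r3 -> r1=0x8f
body[1] sub  r1, r3, r6 -> r1=0xd1
body[2] sub  r5, r3, #5 -> r5=0x86
body[3] add  r1, r6, r2 -> r1=0xa9
body[4] add  r3, r2, #2 -> r3=0xf1
epilogue: pop r5=0x9a, sp=0x78
epilogue: pop r1=0x04, sp=0x79
r0: caller-saved, written=False
r1: callee-saved, written=True
r2: callee-saved, written=False
r3: caller-saved, written=True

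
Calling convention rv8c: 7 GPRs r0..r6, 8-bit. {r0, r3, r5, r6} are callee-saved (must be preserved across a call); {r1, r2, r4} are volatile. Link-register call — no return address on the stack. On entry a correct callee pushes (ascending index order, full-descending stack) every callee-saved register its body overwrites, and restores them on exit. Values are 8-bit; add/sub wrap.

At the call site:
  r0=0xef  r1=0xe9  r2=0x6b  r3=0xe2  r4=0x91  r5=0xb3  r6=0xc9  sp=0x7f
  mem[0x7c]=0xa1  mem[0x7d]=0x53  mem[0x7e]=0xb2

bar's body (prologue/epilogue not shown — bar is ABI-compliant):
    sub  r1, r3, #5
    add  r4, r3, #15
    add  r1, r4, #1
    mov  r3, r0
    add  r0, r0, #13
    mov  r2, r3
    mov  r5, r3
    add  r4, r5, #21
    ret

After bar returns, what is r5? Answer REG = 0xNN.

prologue: push r0 -> mem[0x7e]=0xef, sp=0x7e
prologue: push r3 -> mem[0x7d]=0xe2, sp=0x7d
prologue: push r5 -> mem[0x7c]=0xb3, sp=0x7c
body[0] sub  r1, r3, #5 -> r1=0xdd
body[1] add  r4, r3, #15 -> r4=0xf1
body[2] add  r1, r4, #1 -> r1=0xf2
body[3] mov  r3, r0 -> r3=0xef
body[4] add  r0, r0, #13 -> r0=0xfc
body[5] mov  r2, r3 -> r2=0xef
body[6] mov  r5, r3 -> r5=0xef
body[7] add  r4, r5, #21 -> r4=0x04
epilogue: pop r5=0xb3, sp=0x7d
epilogue: pop r3=0xe2, sp=0x7e
epilogue: pop r0=0xef, sp=0x7f
r5 is callee-saved -> restored

REG = 0xb3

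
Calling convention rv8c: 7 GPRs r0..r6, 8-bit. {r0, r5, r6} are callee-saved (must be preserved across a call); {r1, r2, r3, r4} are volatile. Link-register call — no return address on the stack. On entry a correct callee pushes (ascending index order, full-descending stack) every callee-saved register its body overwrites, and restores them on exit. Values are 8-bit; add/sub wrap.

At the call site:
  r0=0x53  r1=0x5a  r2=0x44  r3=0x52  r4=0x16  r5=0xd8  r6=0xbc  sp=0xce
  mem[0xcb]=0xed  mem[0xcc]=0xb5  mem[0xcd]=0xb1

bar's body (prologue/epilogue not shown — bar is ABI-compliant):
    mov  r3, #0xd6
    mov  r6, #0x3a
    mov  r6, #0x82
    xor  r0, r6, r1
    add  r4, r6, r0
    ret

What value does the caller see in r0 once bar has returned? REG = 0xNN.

REG = 0x53

prologue: push r0 -> mem[0xcd]=0x53, sp=0xcd
prologue: push r6 -> mem[0xcc]=0xbc, sp=0xcc
body[0] mov  r3, #0xd6 -> r3=0xd6
body[1] mov  r6, #0x3a -> r6=0x3a
body[2] mov  r6, #0x82 -> r6=0x82
body[3] xor  r0, r6, r1 -> r0=0xd8
body[4] add  r4, r6, r0 -> r4=0x5a
epilogue: pop r6=0xbc, sp=0xcd
epilogue: pop r0=0x53, sp=0xce
r0 is callee-saved -> restored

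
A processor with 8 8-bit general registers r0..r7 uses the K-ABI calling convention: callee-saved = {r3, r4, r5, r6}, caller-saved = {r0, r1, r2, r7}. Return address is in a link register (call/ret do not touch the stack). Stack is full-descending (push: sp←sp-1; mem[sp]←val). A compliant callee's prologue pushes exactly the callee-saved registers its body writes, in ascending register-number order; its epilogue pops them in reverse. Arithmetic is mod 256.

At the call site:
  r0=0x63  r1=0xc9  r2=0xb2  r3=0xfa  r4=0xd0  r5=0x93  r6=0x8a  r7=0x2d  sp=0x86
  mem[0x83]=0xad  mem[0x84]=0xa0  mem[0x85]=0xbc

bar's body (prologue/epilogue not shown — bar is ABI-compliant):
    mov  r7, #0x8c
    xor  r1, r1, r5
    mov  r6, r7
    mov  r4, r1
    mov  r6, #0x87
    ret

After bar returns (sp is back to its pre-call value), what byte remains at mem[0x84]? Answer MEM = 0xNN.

prologue: push r4 -> mem[0x85]=0xd0, sp=0x85
prologue: push r6 -> mem[0x84]=0x8a, sp=0x84
body[0] mov  r7, #0x8c -> r7=0x8c
body[1] xor  r1, r1, r5 -> r1=0x5a
body[2] mov  r6, r7 -> r6=0x8c
body[3] mov  r4, r1 -> r4=0x5a
body[4] mov  r6, #0x87 -> r6=0x87
epilogue: pop r6=0x8a, sp=0x85
epilogue: pop r4=0xd0, sp=0x86
prologue pushed ['r4', 'r6'] at ['0x85', '0x84']

MEM = 0x8a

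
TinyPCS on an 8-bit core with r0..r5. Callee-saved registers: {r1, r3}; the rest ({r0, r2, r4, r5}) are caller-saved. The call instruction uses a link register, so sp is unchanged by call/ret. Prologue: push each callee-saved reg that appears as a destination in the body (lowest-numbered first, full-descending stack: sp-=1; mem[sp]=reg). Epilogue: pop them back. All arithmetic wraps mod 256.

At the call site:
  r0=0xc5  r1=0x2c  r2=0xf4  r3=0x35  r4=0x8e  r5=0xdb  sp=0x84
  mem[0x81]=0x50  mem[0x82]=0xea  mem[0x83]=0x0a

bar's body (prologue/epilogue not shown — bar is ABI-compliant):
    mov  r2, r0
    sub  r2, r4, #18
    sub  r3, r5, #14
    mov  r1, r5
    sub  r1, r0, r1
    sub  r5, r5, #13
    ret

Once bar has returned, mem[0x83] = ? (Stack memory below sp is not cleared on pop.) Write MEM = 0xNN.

prologue: push r1 -> mem[0x83]=0x2c, sp=0x83
prologue: push r3 -> mem[0x82]=0x35, sp=0x82
body[0] mov  r2, r0 -> r2=0xc5
body[1] sub  r2, r4, #18 -> r2=0x7c
body[2] sub  r3, r5, #14 -> r3=0xcd
body[3] mov  r1, r5 -> r1=0xdb
body[4] sub  r1, r0, r1 -> r1=0xea
body[5] sub  r5, r5, #13 -> r5=0xce
epilogue: pop r3=0x35, sp=0x83
epilogue: pop r1=0x2c, sp=0x84
prologue pushed ['r1', 'r3'] at ['0x83', '0x82']

MEM = 0x2c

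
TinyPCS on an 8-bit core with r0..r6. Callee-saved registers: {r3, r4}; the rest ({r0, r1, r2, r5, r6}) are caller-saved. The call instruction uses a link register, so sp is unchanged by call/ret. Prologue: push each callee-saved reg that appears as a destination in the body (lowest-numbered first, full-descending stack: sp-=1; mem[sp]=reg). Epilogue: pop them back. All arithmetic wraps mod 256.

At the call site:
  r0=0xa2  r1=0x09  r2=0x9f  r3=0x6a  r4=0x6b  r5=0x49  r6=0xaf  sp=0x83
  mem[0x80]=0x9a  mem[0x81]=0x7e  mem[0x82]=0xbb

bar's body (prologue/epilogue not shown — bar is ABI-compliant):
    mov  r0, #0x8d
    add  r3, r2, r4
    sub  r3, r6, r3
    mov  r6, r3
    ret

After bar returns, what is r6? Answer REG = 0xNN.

REG = 0xa5

prologue: push r3 → mem[0x82]=0x6a, sp=0x82
body[0] mov  r0, #0x8d → r0=0x8d
body[1] add  r3, r2, r4 → r3=0x0a
body[2] sub  r3, r6, r3 → r3=0xa5
body[3] mov  r6, r3 → r6=0xa5
epilogue: pop r3=0x6a, sp=0x83
r6 is caller-saved → body value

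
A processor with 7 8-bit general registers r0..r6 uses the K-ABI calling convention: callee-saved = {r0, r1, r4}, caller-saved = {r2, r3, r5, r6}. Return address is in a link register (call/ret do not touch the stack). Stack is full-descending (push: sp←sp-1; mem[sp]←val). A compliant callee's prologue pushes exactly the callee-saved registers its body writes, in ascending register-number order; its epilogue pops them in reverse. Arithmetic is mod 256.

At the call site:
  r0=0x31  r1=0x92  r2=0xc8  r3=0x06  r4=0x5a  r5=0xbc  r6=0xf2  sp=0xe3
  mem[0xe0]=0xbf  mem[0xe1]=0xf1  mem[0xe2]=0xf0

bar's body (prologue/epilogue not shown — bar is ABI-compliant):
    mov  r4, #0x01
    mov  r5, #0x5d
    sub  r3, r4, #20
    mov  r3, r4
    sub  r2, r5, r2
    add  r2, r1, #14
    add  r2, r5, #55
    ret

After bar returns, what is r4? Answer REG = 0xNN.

REG = 0x5a

prologue: push r4 → mem[0xe2]=0x5a, sp=0xe2
body[0] mov  r4, #0x01 → r4=0x01
body[1] mov  r5, #0x5d → r5=0x5d
body[2] sub  r3, r4, #20 → r3=0xed
body[3] mov  r3, r4 → r3=0x01
body[4] sub  r2, r5, r2 → r2=0x95
body[5] add  r2, r1, #14 → r2=0xa0
body[6] add  r2, r5, #55 → r2=0x94
epilogue: pop r4=0x5a, sp=0xe3
r4 is callee-saved → restored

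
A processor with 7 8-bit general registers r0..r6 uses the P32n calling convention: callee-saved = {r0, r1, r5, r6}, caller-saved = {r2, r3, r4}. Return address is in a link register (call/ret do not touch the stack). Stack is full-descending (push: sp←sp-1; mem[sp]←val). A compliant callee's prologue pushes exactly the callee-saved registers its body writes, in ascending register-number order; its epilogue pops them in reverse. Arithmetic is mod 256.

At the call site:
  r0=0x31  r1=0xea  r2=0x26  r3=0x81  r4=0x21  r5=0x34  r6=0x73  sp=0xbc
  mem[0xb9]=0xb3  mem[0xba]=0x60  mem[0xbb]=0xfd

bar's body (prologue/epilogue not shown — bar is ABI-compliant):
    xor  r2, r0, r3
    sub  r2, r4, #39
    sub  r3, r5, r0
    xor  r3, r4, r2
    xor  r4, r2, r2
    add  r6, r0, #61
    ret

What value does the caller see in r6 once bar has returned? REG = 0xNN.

prologue: push r6 → mem[0xbb]=0x73, sp=0xbb
body[0] xor  r2, r0, r3 → r2=0xb0
body[1] sub  r2, r4, #39 → r2=0xfa
body[2] sub  r3, r5, r0 → r3=0x03
body[3] xor  r3, r4, r2 → r3=0xdb
body[4] xor  r4, r2, r2 → r4=0x00
body[5] add  r6, r0, #61 → r6=0x6e
epilogue: pop r6=0x73, sp=0xbc
r6 is callee-saved → restored

REG = 0x73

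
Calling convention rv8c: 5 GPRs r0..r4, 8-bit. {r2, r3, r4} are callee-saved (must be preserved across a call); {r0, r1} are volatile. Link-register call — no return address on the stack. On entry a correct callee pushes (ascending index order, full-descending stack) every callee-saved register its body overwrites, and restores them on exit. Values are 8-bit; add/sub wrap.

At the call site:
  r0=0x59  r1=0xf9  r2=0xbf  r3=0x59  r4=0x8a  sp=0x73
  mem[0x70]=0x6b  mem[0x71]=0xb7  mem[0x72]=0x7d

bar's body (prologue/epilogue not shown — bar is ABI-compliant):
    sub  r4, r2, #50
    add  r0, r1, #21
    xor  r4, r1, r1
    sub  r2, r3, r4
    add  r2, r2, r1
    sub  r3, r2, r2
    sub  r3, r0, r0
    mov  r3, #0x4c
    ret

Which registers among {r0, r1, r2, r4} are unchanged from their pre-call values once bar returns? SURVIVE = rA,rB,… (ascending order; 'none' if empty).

prologue: push r2 → mem[0x72]=0xbf, sp=0x72
prologue: push r3 → mem[0x71]=0x59, sp=0x71
prologue: push r4 → mem[0x70]=0x8a, sp=0x70
body[0] sub  r4, r2, #50 → r4=0x8d
body[1] add  r0, r1, #21 → r0=0x0e
body[2] xor  r4, r1, r1 → r4=0x00
body[3] sub  r2, r3, r4 → r2=0x59
body[4] add  r2, r2, r1 → r2=0x52
body[5] sub  r3, r2, r2 → r3=0x00
body[6] sub  r3, r0, r0 → r3=0x00
body[7] mov  r3, #0x4c → r3=0x4c
epilogue: pop r4=0x8a, sp=0x71
epilogue: pop r3=0x59, sp=0x72
epilogue: pop r2=0xbf, sp=0x73
r0: caller-saved, written=True
r1: caller-saved, written=False
r2: callee-saved, written=True
r4: callee-saved, written=True

SURVIVE = r1,r2,r4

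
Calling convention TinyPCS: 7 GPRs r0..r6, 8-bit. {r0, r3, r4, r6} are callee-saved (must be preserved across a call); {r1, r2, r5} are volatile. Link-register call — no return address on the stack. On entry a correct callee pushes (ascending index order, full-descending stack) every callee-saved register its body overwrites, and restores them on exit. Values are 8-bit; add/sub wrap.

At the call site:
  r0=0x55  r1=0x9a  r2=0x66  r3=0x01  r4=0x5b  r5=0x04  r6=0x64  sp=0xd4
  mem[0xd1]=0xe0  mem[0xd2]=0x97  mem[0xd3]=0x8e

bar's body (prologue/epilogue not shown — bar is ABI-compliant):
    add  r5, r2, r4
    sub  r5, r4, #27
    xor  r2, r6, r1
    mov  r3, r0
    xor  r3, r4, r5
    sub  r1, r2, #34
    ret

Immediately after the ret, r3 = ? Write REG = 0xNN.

prologue: push r3 → mem[0xd3]=0x01, sp=0xd3
body[0] add  r5, r2, r4 → r5=0xc1
body[1] sub  r5, r4, #27 → r5=0x40
body[2] xor  r2, r6, r1 → r2=0xfe
body[3] mov  r3, r0 → r3=0x55
body[4] xor  r3, r4, r5 → r3=0x1b
body[5] sub  r1, r2, #34 → r1=0xdc
epilogue: pop r3=0x01, sp=0xd4
r3 is callee-saved → restored

REG = 0x01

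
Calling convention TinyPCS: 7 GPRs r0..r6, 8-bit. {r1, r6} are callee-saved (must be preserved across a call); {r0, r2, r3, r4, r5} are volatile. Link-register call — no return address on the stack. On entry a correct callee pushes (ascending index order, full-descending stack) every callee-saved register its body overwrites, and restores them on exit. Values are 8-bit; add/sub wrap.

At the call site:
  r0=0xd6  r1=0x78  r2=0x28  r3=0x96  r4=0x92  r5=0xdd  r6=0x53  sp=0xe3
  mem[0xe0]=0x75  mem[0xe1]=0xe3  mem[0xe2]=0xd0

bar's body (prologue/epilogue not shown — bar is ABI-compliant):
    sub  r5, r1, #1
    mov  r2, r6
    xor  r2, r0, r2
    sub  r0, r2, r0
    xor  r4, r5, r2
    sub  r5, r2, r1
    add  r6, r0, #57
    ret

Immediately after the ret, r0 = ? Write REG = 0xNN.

REG = 0xaf

prologue: push r6 -> mem[0xe2]=0x53, sp=0xe2
body[0] sub  r5, r1, #1 -> r5=0x77
body[1] mov  r2, r6 -> r2=0x53
body[2] xor  r2, r0, r2 -> r2=0x85
body[3] sub  r0, r2, r0 -> r0=0xaf
body[4] xor  r4, r5, r2 -> r4=0xf2
body[5] sub  r5, r2, r1 -> r5=0x0d
body[6] add  r6, r0, #57 -> r6=0xe8
epilogue: pop r6=0x53, sp=0xe3
r0 is caller-saved -> body value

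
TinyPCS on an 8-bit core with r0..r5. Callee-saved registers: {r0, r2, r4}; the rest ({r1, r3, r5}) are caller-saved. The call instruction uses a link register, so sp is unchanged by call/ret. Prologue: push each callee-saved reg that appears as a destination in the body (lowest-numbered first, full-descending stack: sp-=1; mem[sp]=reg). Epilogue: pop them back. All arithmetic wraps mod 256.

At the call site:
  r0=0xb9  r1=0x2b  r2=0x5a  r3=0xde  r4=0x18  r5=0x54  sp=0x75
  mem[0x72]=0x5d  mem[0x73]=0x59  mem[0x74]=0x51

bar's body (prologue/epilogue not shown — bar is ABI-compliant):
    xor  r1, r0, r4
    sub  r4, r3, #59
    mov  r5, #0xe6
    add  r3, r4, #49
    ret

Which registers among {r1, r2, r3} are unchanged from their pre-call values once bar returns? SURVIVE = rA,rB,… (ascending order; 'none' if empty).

SURVIVE = r2

prologue: push r4 -> mem[0x74]=0x18, sp=0x74
body[0] xor  r1, r0, r4 -> r1=0xa1
body[1] sub  r4, r3, #59 -> r4=0xa3
body[2] mov  r5, #0xe6 -> r5=0xe6
body[3] add  r3, r4, #49 -> r3=0xd4
epilogue: pop r4=0x18, sp=0x75
r1: caller-saved, written=True
r2: callee-saved, written=False
r3: caller-saved, written=True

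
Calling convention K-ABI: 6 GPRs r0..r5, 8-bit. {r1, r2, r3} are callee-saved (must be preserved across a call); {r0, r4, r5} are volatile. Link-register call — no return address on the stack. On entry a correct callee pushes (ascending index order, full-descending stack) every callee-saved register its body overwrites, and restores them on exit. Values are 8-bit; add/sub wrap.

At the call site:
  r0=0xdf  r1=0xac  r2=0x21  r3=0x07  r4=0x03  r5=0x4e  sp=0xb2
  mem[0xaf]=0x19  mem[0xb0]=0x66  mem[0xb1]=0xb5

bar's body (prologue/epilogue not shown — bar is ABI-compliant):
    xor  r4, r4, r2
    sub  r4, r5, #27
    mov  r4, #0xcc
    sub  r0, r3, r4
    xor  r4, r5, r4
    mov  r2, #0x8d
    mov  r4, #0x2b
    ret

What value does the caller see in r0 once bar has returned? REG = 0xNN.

REG = 0x3b

prologue: push r2 → mem[0xb1]=0x21, sp=0xb1
body[0] xor  r4, r4, r2 → r4=0x22
body[1] sub  r4, r5, #27 → r4=0x33
body[2] mov  r4, #0xcc → r4=0xcc
body[3] sub  r0, r3, r4 → r0=0x3b
body[4] xor  r4, r5, r4 → r4=0x82
body[5] mov  r2, #0x8d → r2=0x8d
body[6] mov  r4, #0x2b → r4=0x2b
epilogue: pop r2=0x21, sp=0xb2
r0 is caller-saved → body value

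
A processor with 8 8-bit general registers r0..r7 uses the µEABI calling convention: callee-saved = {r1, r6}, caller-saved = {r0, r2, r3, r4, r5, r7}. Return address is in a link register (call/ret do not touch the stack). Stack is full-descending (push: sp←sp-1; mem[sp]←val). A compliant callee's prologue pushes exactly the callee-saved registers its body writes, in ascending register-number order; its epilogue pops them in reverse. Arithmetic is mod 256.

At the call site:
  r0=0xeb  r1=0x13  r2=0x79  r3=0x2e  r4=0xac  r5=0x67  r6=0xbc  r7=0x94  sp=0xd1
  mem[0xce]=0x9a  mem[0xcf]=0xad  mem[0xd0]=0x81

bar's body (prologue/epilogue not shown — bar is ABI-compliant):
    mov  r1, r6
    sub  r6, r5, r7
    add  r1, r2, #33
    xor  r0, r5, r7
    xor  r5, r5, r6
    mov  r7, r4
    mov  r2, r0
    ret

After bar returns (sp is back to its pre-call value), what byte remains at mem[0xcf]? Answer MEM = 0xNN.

prologue: push r1 → mem[0xd0]=0x13, sp=0xd0
prologue: push r6 → mem[0xcf]=0xbc, sp=0xcf
body[0] mov  r1, r6 → r1=0xbc
body[1] sub  r6, r5, r7 → r6=0xd3
body[2] add  r1, r2, #33 → r1=0x9a
body[3] xor  r0, r5, r7 → r0=0xf3
body[4] xor  r5, r5, r6 → r5=0xb4
body[5] mov  r7, r4 → r7=0xac
body[6] mov  r2, r0 → r2=0xf3
epilogue: pop r6=0xbc, sp=0xd0
epilogue: pop r1=0x13, sp=0xd1
prologue pushed ['r1', 'r6'] at ['0xd0', '0xcf']

MEM = 0xbc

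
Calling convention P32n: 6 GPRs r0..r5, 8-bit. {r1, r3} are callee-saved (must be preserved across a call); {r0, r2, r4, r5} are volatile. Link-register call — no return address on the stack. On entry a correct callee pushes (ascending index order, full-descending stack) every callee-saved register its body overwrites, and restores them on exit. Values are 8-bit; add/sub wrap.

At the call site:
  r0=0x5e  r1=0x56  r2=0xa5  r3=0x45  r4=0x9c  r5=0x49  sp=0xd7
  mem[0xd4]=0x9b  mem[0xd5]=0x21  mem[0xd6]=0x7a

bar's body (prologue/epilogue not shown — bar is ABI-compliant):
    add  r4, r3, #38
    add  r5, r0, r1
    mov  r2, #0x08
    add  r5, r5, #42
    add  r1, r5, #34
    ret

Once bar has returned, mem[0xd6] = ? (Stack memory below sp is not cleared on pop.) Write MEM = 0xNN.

prologue: push r1 → mem[0xd6]=0x56, sp=0xd6
body[0] add  r4, r3, #38 → r4=0x6b
body[1] add  r5, r0, r1 → r5=0xb4
body[2] mov  r2, #0x08 → r2=0x08
body[3] add  r5, r5, #42 → r5=0xde
body[4] add  r1, r5, #34 → r1=0x00
epilogue: pop r1=0x56, sp=0xd7
prologue pushed ['r1'] at ['0xd6']

MEM = 0x56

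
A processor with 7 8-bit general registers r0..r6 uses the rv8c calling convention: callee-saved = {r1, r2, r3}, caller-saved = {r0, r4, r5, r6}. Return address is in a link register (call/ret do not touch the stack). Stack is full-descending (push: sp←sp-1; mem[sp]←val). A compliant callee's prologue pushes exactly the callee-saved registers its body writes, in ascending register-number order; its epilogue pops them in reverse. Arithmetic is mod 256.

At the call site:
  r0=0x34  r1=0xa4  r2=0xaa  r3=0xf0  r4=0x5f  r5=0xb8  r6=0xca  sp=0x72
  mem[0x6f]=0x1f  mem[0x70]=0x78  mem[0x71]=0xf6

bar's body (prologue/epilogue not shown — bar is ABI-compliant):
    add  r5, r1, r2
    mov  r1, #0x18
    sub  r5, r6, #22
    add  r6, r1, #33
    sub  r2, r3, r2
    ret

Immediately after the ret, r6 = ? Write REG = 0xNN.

prologue: push r1 -> mem[0x71]=0xa4, sp=0x71
prologue: push r2 -> mem[0x70]=0xaa, sp=0x70
body[0] add  r5, r1, r2 -> r5=0x4e
body[1] mov  r1, #0x18 -> r1=0x18
body[2] sub  r5, r6, #22 -> r5=0xb4
body[3] add  r6, r1, #33 -> r6=0x39
body[4] sub  r2, r3, r2 -> r2=0x46
epilogue: pop r2=0xaa, sp=0x71
epilogue: pop r1=0xa4, sp=0x72
r6 is caller-saved -> body value

REG = 0x39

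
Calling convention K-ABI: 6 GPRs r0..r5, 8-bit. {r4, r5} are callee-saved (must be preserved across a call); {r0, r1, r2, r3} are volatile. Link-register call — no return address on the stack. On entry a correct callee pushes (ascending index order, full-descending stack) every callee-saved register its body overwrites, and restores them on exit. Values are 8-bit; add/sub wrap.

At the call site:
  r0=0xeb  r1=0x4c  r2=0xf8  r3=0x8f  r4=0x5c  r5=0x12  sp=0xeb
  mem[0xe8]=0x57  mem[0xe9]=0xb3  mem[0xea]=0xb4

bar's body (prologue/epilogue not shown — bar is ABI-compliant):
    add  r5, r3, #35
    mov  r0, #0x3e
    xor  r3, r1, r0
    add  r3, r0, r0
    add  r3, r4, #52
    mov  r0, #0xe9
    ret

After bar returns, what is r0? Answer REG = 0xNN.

prologue: push r5 -> mem[0xea]=0x12, sp=0xea
body[0] add  r5, r3, #35 -> r5=0xb2
body[1] mov  r0, #0x3e -> r0=0x3e
body[2] xor  r3, r1, r0 -> r3=0x72
body[3] add  r3, r0, r0 -> r3=0x7c
body[4] add  r3, r4, #52 -> r3=0x90
body[5] mov  r0, #0xe9 -> r0=0xe9
epilogue: pop r5=0x12, sp=0xeb
r0 is caller-saved -> body value

REG = 0xe9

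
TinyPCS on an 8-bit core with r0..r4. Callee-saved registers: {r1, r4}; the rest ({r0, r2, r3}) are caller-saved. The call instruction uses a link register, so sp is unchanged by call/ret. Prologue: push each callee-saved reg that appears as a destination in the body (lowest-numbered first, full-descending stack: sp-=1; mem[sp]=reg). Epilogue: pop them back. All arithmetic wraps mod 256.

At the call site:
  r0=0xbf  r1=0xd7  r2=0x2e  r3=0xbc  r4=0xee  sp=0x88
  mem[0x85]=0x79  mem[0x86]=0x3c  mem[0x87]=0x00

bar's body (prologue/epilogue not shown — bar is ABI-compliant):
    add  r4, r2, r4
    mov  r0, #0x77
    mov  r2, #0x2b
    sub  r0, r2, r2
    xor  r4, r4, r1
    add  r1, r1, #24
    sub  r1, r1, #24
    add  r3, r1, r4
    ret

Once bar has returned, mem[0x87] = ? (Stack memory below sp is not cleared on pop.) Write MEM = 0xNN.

prologue: push r1 -> mem[0x87]=0xd7, sp=0x87
prologue: push r4 -> mem[0x86]=0xee, sp=0x86
body[0] add  r4, r2, r4 -> r4=0x1c
body[1] mov  r0, #0x77 -> r0=0x77
body[2] mov  r2, #0x2b -> r2=0x2b
body[3] sub  r0, r2, r2 -> r0=0x00
body[4] xor  r4, r4, r1 -> r4=0xcb
body[5] add  r1, r1, #24 -> r1=0xef
body[6] sub  r1, r1, #24 -> r1=0xd7
body[7] add  r3, r1, r4 -> r3=0xa2
epilogue: pop r4=0xee, sp=0x87
epilogue: pop r1=0xd7, sp=0x88
prologue pushed ['r1', 'r4'] at ['0x87', '0x86']

MEM = 0xd7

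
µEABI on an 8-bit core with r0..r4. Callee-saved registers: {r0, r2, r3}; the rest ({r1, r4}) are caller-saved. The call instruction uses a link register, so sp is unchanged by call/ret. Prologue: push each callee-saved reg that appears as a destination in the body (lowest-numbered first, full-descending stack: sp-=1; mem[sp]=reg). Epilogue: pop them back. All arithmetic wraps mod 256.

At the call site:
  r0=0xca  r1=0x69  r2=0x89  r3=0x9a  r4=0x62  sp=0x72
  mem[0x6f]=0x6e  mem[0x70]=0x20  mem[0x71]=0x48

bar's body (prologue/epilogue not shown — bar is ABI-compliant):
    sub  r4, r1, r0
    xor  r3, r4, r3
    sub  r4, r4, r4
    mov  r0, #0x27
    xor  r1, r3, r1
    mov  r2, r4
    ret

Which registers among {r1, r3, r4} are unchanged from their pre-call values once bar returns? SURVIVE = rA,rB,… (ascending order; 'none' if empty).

SURVIVE = r3

prologue: push r0 -> mem[0x71]=0xca, sp=0x71
prologue: push r2 -> mem[0x70]=0x89, sp=0x70
prologue: push r3 -> mem[0x6f]=0x9a, sp=0x6f
body[0] sub  r4, r1, r0 -> r4=0x9f
body[1] xor  r3, r4, r3 -> r3=0x05
body[2] sub  r4, r4, r4 -> r4=0x00
body[3] mov  r0, #0x27 -> r0=0x27
body[4] xor  r1, r3, r1 -> r1=0x6c
body[5] mov  r2, r4 -> r2=0x00
epilogue: pop r3=0x9a, sp=0x70
epilogue: pop r2=0x89, sp=0x71
epilogue: pop r0=0xca, sp=0x72
r1: caller-saved, written=True
r3: callee-saved, written=True
r4: caller-saved, written=True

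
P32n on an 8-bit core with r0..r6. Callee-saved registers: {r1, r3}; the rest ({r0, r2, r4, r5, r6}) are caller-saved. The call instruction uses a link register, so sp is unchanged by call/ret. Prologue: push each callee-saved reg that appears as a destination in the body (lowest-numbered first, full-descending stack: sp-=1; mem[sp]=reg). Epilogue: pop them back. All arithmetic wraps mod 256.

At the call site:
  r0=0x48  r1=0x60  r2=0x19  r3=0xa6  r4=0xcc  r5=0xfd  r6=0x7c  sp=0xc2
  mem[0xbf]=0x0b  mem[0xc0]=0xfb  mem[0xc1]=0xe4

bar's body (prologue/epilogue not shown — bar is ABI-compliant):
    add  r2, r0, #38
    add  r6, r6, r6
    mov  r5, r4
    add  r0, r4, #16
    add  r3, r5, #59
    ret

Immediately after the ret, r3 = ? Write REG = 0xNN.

prologue: push r3 -> mem[0xc1]=0xa6, sp=0xc1
body[0] add  r2, r0, #38 -> r2=0x6e
body[1] add  r6, r6, r6 -> r6=0xf8
body[2] mov  r5, r4 -> r5=0xcc
body[3] add  r0, r4, #16 -> r0=0xdc
body[4] add  r3, r5, #59 -> r3=0x07
epilogue: pop r3=0xa6, sp=0xc2
r3 is callee-saved -> restored

REG = 0xa6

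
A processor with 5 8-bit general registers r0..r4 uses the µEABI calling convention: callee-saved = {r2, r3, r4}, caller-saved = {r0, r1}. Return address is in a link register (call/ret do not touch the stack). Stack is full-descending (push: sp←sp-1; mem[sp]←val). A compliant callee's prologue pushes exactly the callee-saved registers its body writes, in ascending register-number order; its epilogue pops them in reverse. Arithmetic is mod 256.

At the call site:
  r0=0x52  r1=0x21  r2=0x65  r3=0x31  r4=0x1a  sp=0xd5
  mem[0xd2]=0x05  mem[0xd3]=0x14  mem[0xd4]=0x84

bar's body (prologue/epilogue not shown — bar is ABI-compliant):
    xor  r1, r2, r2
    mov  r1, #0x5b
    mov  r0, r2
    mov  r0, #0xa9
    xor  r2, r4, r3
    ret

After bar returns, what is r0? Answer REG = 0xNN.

prologue: push r2 → mem[0xd4]=0x65, sp=0xd4
body[0] xor  r1, r2, r2 → r1=0x00
body[1] mov  r1, #0x5b → r1=0x5b
body[2] mov  r0, r2 → r0=0x65
body[3] mov  r0, #0xa9 → r0=0xa9
body[4] xor  r2, r4, r3 → r2=0x2b
epilogue: pop r2=0x65, sp=0xd5
r0 is caller-saved → body value

REG = 0xa9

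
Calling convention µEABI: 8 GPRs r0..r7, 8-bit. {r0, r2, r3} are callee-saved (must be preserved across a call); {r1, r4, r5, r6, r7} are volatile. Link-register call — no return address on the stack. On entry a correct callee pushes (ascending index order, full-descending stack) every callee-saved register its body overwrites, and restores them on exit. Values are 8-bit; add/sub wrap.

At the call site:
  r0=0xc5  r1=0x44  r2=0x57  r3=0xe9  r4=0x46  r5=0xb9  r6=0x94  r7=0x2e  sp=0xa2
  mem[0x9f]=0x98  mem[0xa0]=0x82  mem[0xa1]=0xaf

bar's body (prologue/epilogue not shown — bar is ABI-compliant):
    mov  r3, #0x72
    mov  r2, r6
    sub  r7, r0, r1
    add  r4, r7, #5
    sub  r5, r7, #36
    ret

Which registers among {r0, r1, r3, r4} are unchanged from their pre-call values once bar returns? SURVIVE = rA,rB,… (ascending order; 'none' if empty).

prologue: push r2 -> mem[0xa1]=0x57, sp=0xa1
prologue: push r3 -> mem[0xa0]=0xe9, sp=0xa0
body[0] mov  r3, #0x72 -> r3=0x72
body[1] mov  r2, r6 -> r2=0x94
body[2] sub  r7, r0, r1 -> r7=0x81
body[3] add  r4, r7, #5 -> r4=0x86
body[4] sub  r5, r7, #36 -> r5=0x5d
epilogue: pop r3=0xe9, sp=0xa1
epilogue: pop r2=0x57, sp=0xa2
r0: callee-saved, written=False
r1: caller-saved, written=False
r3: callee-saved, written=True
r4: caller-saved, written=True

SURVIVE = r0,r1,r3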